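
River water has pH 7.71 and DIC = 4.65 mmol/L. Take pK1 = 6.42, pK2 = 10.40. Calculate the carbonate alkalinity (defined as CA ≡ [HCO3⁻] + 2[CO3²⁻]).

CA = 4.43 mmol/L

CA = [HCO3⁻] + 2[CO3²⁻] = (α₁ + 2α₂)·DIC
At pH 7.71: [H⁺]/K1 = 10^-1.29 = 0.051286, K2/[H⁺] = 10^-2.69 = 0.0020417
α₁ = 1/(1 + 0.051286 + 0.0020417) = 1/1.0533 = 0.9494; α₂ = α₁·K2/[H⁺] = 0.001938
α₁ + 2α₂ = 0.9532
CA = 0.9532 × 4.65 = 4.43 mmol/L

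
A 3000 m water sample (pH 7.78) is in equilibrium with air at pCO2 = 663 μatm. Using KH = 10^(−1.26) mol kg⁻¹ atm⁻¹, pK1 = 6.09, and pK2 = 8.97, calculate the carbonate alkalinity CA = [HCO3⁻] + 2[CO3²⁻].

CA = 2.01 mmol/kg

[CO2*] = KH · pCO2 = 10^(−1.26) × 663×10^-6 = 3.643×10^-5 mol/kg
α₀ = 1/(1 + K1/[H⁺] + K1K2/[H⁺]²) = 1/(1 + 10^+1.69 + 10^+0.50) = 0.01882
DIC = [CO2*]/α₀ = 3.643×10^-5 / 0.01882 = 1.936 mmol/kg
CA = (α₁ + 2α₂)·DIC = (0.9217 + 2×0.05951) × 1.936 = 2.01 mmol/kg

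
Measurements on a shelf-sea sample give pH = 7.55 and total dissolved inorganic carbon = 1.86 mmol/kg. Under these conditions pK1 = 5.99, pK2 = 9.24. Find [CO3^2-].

[CO3²⁻] = 0.0362 mmol/kg

α₂ = 1 / (1 + [H⁺]/K2 + [H⁺]²/(K1K2)) = 1 / (1 + 10^+1.69 + 10^+0.13)
   = 1 / (1 + 48.978 + 1.3490) = 1/51.327 = 0.01948
[CO3²⁻] = α₂ × DIC = 0.01948 × 1.86 = 0.0362 mmol/kg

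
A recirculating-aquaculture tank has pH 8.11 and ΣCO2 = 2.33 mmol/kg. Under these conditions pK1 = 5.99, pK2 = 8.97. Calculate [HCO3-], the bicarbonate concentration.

[HCO3⁻] = 2.03 mmol/kg

α₁ = 1 / (1 + [H⁺]/K1 + K2/[H⁺]) = 1 / (1 + 10^-2.12 + 10^-0.86)
   = 1 / (1 + 0.0075858 + 0.13804) = 1/1.1456 = 0.8729
[HCO3⁻] = α₁ × DIC = 0.8729 × 2.33 = 2.03 mmol/kg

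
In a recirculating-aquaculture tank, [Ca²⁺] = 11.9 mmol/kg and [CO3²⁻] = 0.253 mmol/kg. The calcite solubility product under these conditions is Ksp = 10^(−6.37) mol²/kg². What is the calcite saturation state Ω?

Ksp = 10^(−6.37) = 4.266×10^-7
Ω = [Ca²⁺][CO3²⁻]/Ksp = (11.9×10^-3)(0.253×10^-3) / 4.266×10^-7 = 7.06

Ω = 7.06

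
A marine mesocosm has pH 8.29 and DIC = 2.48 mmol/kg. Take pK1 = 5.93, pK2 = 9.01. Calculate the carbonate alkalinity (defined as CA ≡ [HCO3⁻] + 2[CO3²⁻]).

CA = [HCO3⁻] + 2[CO3²⁻] = (α₁ + 2α₂)·DIC
At pH 8.29: [H⁺]/K1 = 10^-2.36 = 0.0043652, K2/[H⁺] = 10^-0.72 = 0.19055
α₁ = 1/(1 + 0.0043652 + 0.19055) = 1/1.1949 = 0.8369; α₂ = α₁·K2/[H⁺] = 0.1595
α₁ + 2α₂ = 1.1558
CA = 1.1558 × 2.48 = 2.87 mmol/kg

CA = 2.87 mmol/kg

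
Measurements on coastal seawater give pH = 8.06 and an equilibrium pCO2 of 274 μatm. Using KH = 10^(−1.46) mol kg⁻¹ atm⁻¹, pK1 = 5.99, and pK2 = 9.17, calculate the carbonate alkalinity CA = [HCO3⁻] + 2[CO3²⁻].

CA = 1.29 mmol/kg

[CO2*] = KH · pCO2 = 10^(−1.46) × 274×10^-6 = 9.501×10^-6 mol/kg
α₀ = 1/(1 + K1/[H⁺] + K1K2/[H⁺]²) = 1/(1 + 10^+2.07 + 10^+0.96) = 0.007836
DIC = [CO2*]/α₀ = 9.501×10^-6 / 0.007836 = 1.212 mmol/kg
CA = (α₁ + 2α₂)·DIC = (0.9207 + 2×0.07147) × 1.212 = 1.29 mmol/kg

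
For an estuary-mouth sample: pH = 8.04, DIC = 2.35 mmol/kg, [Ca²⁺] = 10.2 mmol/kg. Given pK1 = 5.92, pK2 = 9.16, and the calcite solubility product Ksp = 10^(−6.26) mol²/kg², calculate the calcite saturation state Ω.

Ω = 3.05

α₂ = 1 / (1 + [H⁺]/K2 + [H⁺]²/(K1K2)) = 1 / (1 + 10^+1.12 + 10^-1.00)
   = 1 / (1 + 13.183 + 0.10000) = 1/14.283 = 0.07002
[CO3²⁻] = α₂ × DIC = 0.07002 × 2.35 = 0.1645 mmol/kg
Ksp = 10^(−6.26) = 5.495×10^-7
Ω = [Ca²⁺][CO3²⁻]/Ksp = (10.2×10^-3)(1.645×10^-4) / 5.495×10^-7 = 3.05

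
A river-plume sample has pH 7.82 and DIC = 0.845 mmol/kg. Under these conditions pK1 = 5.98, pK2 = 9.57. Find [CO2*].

[CO2*] = 11.8 μmol/kg

α₀ = 1 / (1 + K1/[H⁺] + K1K2/[H⁺]²) = 1 / (1 + 10^+1.84 + 10^+0.09)
   = 1 / (1 + 69.183 + 1.2303) = 1/71.413 = 0.01400
[CO2*] = α₀ × DIC = 0.01400 × 0.845 = 0.0118 mmol/kg = 11.8 μmol/kg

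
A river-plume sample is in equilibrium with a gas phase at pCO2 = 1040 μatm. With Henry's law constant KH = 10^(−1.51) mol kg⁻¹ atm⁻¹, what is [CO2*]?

[CO2*] = 32.1 μmol/kg

KH = 10^(−1.51) = 3.090×10^-2 mol kg⁻¹ atm⁻¹
[CO2*] = KH · pCO2 = 3.090×10^-2 × 1040×10^-6 atm = 3.21×10^-5 mol/kg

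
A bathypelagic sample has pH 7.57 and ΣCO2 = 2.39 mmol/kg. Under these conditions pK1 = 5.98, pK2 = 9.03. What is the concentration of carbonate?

[CO3²⁻] = 0.0782 mmol/kg

α₂ = 1 / (1 + [H⁺]/K2 + [H⁺]²/(K1K2)) = 1 / (1 + 10^+1.46 + 10^-0.13)
   = 1 / (1 + 28.840 + 0.74131) = 1/30.582 = 0.03270
[CO3²⁻] = α₂ × DIC = 0.03270 × 2.39 = 0.0782 mmol/kg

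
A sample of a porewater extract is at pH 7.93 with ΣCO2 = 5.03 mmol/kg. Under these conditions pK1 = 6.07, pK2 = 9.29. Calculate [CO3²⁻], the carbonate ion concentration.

α₂ = 1 / (1 + [H⁺]/K2 + [H⁺]²/(K1K2)) = 1 / (1 + 10^+1.36 + 10^-0.50)
   = 1 / (1 + 22.909 + 0.31623) = 1/24.225 = 0.04128
[CO3²⁻] = α₂ × DIC = 0.04128 × 5.03 = 0.208 mmol/kg

[CO3²⁻] = 0.208 mmol/kg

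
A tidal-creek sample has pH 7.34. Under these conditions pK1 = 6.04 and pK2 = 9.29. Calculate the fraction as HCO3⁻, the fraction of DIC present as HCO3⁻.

α₁ = 1 / (1 + [H⁺]/K1 + K2/[H⁺]) = 1 / (1 + 10^-1.30 + 10^-1.95)
   = 1 / (1 + 0.050119 + 0.011220) = 1/1.0613 = 0.9422

α₁ = 0.942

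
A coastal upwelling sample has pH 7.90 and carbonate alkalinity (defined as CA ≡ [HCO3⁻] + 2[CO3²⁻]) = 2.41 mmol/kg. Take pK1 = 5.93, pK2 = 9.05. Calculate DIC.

CA = [HCO3⁻] + 2[CO3²⁻] = (α₁ + 2α₂)·DIC
At pH 7.90: [H⁺]/K1 = 10^-1.97 = 0.010715, K2/[H⁺] = 10^-1.15 = 0.070795
α₁ = 1/(1 + 0.010715 + 0.070795) = 1/1.0815 = 0.9246; α₂ = α₁·K2/[H⁺] = 0.06546
α₁ + 2α₂ = 1.0556
DIC = CA / (α₁ + 2α₂) = 2.41 / 1.0556 = 2.28 mmol/kg

DIC = 2.28 mmol/kg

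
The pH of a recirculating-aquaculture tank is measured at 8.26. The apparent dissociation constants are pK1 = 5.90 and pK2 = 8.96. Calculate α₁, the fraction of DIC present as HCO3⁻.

α₁ = 0.831

α₁ = 1 / (1 + [H⁺]/K1 + K2/[H⁺]) = 1 / (1 + 10^-2.36 + 10^-0.70)
   = 1 / (1 + 0.0043652 + 0.19953) = 1/1.2039 = 0.8306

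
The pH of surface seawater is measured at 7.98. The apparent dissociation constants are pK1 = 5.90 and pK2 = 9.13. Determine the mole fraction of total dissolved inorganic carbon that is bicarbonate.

α₁ = 0.927

α₁ = 1 / (1 + [H⁺]/K1 + K2/[H⁺]) = 1 / (1 + 10^-2.08 + 10^-1.15)
   = 1 / (1 + 0.0083176 + 0.070795) = 1/1.0791 = 0.9267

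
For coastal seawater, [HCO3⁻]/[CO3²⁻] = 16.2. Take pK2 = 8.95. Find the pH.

From K2 = [H⁺][CO3²⁻]/[HCO3⁻]:  pH = pK2 − log₁₀([HCO3⁻]/[CO3²⁻])
log₁₀(16.2) = +1.210
pH = 8.95 − (+1.210) = 7.74

pH = 7.74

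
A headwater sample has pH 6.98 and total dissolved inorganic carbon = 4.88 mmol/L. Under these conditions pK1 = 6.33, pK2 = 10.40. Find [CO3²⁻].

α₂ = 1 / (1 + [H⁺]/K2 + [H⁺]²/(K1K2)) = 1 / (1 + 10^+3.42 + 10^+2.77)
   = 1 / (1 + 2630.3 + 588.84) = 1/3220.1 = 0.0003105
[CO3²⁻] = α₂ × DIC = 0.0003105 × 4.88 = 0.00152 mmol/L = 1.52 μmol/L

[CO3²⁻] = 1.52 μmol/L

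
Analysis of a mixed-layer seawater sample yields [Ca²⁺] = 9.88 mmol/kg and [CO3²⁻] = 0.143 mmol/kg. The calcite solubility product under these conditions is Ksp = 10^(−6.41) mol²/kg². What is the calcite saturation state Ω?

Ksp = 10^(−6.41) = 3.890×10^-7
Ω = [Ca²⁺][CO3²⁻]/Ksp = (9.88×10^-3)(0.143×10^-3) / 3.890×10^-7 = 3.63

Ω = 3.63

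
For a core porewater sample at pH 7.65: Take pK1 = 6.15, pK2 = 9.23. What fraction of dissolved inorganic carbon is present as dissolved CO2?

α₀ = 1 / (1 + K1/[H⁺] + K1K2/[H⁺]²) = 1 / (1 + 10^+1.50 + 10^-0.08)
   = 1 / (1 + 31.623 + 0.83176) = 1/33.455 = 0.02989

α₀ = 0.0299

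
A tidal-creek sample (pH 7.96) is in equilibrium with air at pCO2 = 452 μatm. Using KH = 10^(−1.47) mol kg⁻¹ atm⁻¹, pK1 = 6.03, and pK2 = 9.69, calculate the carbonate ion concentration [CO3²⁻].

[CO3²⁻] = 0.0243 mmol/kg

[CO2*] = KH · pCO2 = 10^(−1.47) × 452×10^-6 = 1.532×10^-5 mol/kg
α₀ = 1/(1 + K1/[H⁺] + K1K2/[H⁺]²) = 1/(1 + 10^+1.93 + 10^+0.20) = 0.01140
DIC = [CO2*]/α₀ = 1.532×10^-5 / 0.01140 = 1.343 mmol/kg
[CO3²⁻] = α₂·DIC; α₂ = 0.01807, so [CO3²⁻] = 0.01807 × 1.343 = 0.0243 mmol/kg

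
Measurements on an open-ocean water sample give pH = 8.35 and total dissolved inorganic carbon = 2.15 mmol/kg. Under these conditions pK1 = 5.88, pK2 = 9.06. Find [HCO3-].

[HCO3⁻] = 1.79 mmol/kg

α₁ = 1 / (1 + [H⁺]/K1 + K2/[H⁺]) = 1 / (1 + 10^-2.47 + 10^-0.71)
   = 1 / (1 + 0.0033884 + 0.19498) = 1/1.1984 = 0.8345
[HCO3⁻] = α₁ × DIC = 0.8345 × 2.15 = 1.79 mmol/kg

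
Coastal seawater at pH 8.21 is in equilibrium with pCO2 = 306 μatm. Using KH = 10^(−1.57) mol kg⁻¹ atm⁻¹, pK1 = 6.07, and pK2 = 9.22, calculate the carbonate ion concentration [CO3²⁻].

[CO2*] = KH · pCO2 = 10^(−1.57) × 306×10^-6 = 8.236×10^-6 mol/kg
α₀ = 1/(1 + K1/[H⁺] + K1K2/[H⁺]²) = 1/(1 + 10^+2.14 + 10^+1.13) = 0.006556
DIC = [CO2*]/α₀ = 8.236×10^-6 / 0.006556 = 1.256 mmol/kg
[CO3²⁻] = α₂·DIC; α₂ = 0.08844, so [CO3²⁻] = 0.08844 × 1.256 = 0.111 mmol/kg

[CO3²⁻] = 0.111 mmol/kg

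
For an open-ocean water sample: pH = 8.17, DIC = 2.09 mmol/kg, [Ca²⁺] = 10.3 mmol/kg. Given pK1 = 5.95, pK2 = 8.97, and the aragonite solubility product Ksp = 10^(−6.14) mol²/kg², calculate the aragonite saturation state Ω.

α₂ = 1 / (1 + [H⁺]/K2 + [H⁺]²/(K1K2)) = 1 / (1 + 10^+0.80 + 10^-1.42)
   = 1 / (1 + 6.3096 + 0.038019) = 1/7.3476 = 0.1361
[CO3²⁻] = α₂ × DIC = 0.1361 × 2.09 = 0.2844 mmol/kg
Ksp = 10^(−6.14) = 7.244×10^-7
Ω = [Ca²⁺][CO3²⁻]/Ksp = (10.3×10^-3)(2.844×10^-4) / 7.244×10^-7 = 4.04

Ω = 4.04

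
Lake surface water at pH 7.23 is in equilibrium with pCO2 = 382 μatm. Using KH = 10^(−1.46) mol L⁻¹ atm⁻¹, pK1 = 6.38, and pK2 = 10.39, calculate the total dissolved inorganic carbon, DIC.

[CO2*] = KH · pCO2 = 10^(−1.46) × 382×10^-6 = 1.325×10^-5 mol/L
α₀ = 1/(1 + K1/[H⁺] + K1K2/[H⁺]²) = 1/(1 + 10^+0.85 + 10^-2.31) = 0.1237
DIC = [CO2*]/α₀ = 1.325×10^-5 / 0.1237 = 0.107 mmol/L

DIC = 0.107 mmol/L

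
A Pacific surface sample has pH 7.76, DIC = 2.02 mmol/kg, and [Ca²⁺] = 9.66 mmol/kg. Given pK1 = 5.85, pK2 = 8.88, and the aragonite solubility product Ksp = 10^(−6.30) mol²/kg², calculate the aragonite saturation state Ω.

Ω = 2.71

α₂ = 1 / (1 + [H⁺]/K2 + [H⁺]²/(K1K2)) = 1 / (1 + 10^+1.12 + 10^-0.79)
   = 1 / (1 + 13.183 + 0.16218) = 1/14.345 = 0.06971
[CO3²⁻] = α₂ × DIC = 0.06971 × 2.02 = 0.1408 mmol/kg
Ksp = 10^(−6.30) = 5.012×10^-7
Ω = [Ca²⁺][CO3²⁻]/Ksp = (9.66×10^-3)(1.408×10^-4) / 5.012×10^-7 = 2.71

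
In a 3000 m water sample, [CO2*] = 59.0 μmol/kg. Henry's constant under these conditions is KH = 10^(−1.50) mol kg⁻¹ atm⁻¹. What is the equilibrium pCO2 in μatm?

pCO2 = 1870 μatm

KH = 10^(−1.50) = 3.162×10^-2 mol kg⁻¹ atm⁻¹
pCO2 = [CO2*]/KH = 59.0×10^-6 / 3.162×10^-2 = 1.87×10^-3 atm = 1870 μatm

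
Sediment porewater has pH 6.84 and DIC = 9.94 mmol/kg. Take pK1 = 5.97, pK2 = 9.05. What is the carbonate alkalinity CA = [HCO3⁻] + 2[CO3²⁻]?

CA = 8.82 mmol/kg

CA = [HCO3⁻] + 2[CO3²⁻] = (α₁ + 2α₂)·DIC
At pH 6.84: [H⁺]/K1 = 10^-0.87 = 0.13490, K2/[H⁺] = 10^-2.21 = 0.0061660
α₁ = 1/(1 + 0.13490 + 0.0061660) = 1/1.1411 = 0.8764; α₂ = α₁·K2/[H⁺] = 0.005404
α₁ + 2α₂ = 0.8872
CA = 0.8872 × 9.94 = 8.82 mmol/kg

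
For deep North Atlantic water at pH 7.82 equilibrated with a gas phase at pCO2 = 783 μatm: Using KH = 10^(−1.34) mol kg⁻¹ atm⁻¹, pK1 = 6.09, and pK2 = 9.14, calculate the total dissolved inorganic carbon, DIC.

[CO2*] = KH · pCO2 = 10^(−1.34) × 783×10^-6 = 3.579×10^-5 mol/kg
α₀ = 1/(1 + K1/[H⁺] + K1K2/[H⁺]²) = 1/(1 + 10^+1.73 + 10^+0.41) = 0.01746
DIC = [CO2*]/α₀ = 3.579×10^-5 / 0.01746 = 2.05 mmol/kg

DIC = 2.05 mmol/kg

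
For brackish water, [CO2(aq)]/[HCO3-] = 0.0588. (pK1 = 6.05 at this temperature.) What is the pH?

pH = 7.28

From K1 = [H⁺][HCO3-]/[CO2(aq)]:  pH = pK1 − log₁₀([CO2(aq)]/[HCO3-])
log₁₀(0.0588) = -1.231
pH = 6.05 − (-1.231) = 7.28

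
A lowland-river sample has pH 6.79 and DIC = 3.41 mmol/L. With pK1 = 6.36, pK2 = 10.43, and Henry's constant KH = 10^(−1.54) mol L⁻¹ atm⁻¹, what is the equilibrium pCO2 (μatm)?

α₀ = 1 / (1 + K1/[H⁺] + K1K2/[H⁺]²) = 1 / (1 + 10^+0.43 + 10^-3.21)
   = 1 / (1 + 2.6915 + 0.00061660) = 1/3.6922 = 0.2708
[CO2*] = α₀ × DIC = 0.2708 × 3.41 = 0.9236 mmol/L
pCO2 = [CO2*]/KH = 9.236×10^-4 / 2.884×10^-2 = 3.20×10^4 μatm

pCO2 = 3.20×10^4 μatm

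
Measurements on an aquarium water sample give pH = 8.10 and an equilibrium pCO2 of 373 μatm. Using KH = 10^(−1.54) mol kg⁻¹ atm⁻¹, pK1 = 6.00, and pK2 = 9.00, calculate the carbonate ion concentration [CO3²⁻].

[CO2*] = KH · pCO2 = 10^(−1.54) × 373×10^-6 = 1.076×10^-5 mol/kg
α₀ = 1/(1 + K1/[H⁺] + K1K2/[H⁺]²) = 1/(1 + 10^+2.10 + 10^+1.20) = 0.007006
DIC = [CO2*]/α₀ = 1.076×10^-5 / 0.007006 = 1.536 mmol/kg
[CO3²⁻] = α₂·DIC; α₂ = 0.1110, so [CO3²⁻] = 0.1110 × 1.536 = 0.170 mmol/kg

[CO3²⁻] = 0.170 mmol/kg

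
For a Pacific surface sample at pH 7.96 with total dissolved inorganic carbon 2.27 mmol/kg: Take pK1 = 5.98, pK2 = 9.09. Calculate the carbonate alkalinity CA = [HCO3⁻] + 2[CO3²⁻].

CA = [HCO3⁻] + 2[CO3²⁻] = (α₁ + 2α₂)·DIC
At pH 7.96: [H⁺]/K1 = 10^-1.98 = 0.010471, K2/[H⁺] = 10^-1.13 = 0.074131
α₁ = 1/(1 + 0.010471 + 0.074131) = 1/1.0846 = 0.9220; α₂ = α₁·K2/[H⁺] = 0.06835
α₁ + 2α₂ = 1.0587
CA = 1.0587 × 2.27 = 2.40 mmol/kg

CA = 2.40 mmol/kg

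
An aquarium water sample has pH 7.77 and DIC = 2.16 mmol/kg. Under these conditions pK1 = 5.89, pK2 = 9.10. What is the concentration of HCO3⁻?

[HCO3⁻] = 2.04 mmol/kg

α₁ = 1 / (1 + [H⁺]/K1 + K2/[H⁺]) = 1 / (1 + 10^-1.88 + 10^-1.33)
   = 1 / (1 + 0.013183 + 0.046774) = 1/1.0600 = 0.9434
[HCO3⁻] = α₁ × DIC = 0.9434 × 2.16 = 2.04 mmol/kg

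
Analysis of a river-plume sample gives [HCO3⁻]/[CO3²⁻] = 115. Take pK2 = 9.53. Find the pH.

pH = 7.47

From K2 = [H⁺][CO3²⁻]/[HCO3⁻]:  pH = pK2 − log₁₀([HCO3⁻]/[CO3²⁻])
log₁₀(115) = +2.061
pH = 9.53 − (+2.061) = 7.47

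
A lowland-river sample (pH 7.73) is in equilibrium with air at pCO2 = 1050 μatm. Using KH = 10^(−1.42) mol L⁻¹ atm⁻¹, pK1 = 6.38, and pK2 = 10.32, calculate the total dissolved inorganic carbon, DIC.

DIC = 0.936 mmol/L

[CO2*] = KH · pCO2 = 10^(−1.42) × 1050×10^-6 = 3.992×10^-5 mol/L
α₀ = 1/(1 + K1/[H⁺] + K1K2/[H⁺]²) = 1/(1 + 10^+1.35 + 10^-1.24) = 0.04265
DIC = [CO2*]/α₀ = 3.992×10^-5 / 0.04265 = 0.936 mmol/L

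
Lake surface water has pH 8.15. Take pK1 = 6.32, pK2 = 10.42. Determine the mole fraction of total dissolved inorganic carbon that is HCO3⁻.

α₁ = 1 / (1 + [H⁺]/K1 + K2/[H⁺]) = 1 / (1 + 10^-1.83 + 10^-2.27)
   = 1 / (1 + 0.014791 + 0.0053703) = 1/1.0202 = 0.9802

α₁ = 0.980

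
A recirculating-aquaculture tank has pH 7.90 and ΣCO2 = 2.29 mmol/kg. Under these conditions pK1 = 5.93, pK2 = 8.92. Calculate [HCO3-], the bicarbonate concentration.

α₁ = 1 / (1 + [H⁺]/K1 + K2/[H⁺]) = 1 / (1 + 10^-1.97 + 10^-1.02)
   = 1 / (1 + 0.010715 + 0.095499) = 1/1.1062 = 0.9040
[HCO3⁻] = α₁ × DIC = 0.9040 × 2.29 = 2.07 mmol/kg

[HCO3⁻] = 2.07 mmol/kg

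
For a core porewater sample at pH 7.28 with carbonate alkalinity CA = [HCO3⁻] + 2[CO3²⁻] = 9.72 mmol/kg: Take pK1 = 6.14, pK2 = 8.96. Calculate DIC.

DIC = 10.2 mmol/kg

CA = [HCO3⁻] + 2[CO3²⁻] = (α₁ + 2α₂)·DIC
At pH 7.28: [H⁺]/K1 = 10^-1.14 = 0.072444, K2/[H⁺] = 10^-1.68 = 0.020893
α₁ = 1/(1 + 0.072444 + 0.020893) = 1/1.0933 = 0.9146; α₂ = α₁·K2/[H⁺] = 0.01911
α₁ + 2α₂ = 0.9529
DIC = CA / (α₁ + 2α₂) = 9.72 / 0.9529 = 10.2 mmol/kg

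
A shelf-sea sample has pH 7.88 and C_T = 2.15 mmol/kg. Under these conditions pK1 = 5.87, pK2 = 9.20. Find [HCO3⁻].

α₁ = 1 / (1 + [H⁺]/K1 + K2/[H⁺]) = 1 / (1 + 10^-2.01 + 10^-1.32)
   = 1 / (1 + 0.0097724 + 0.047863) = 1/1.0576 = 0.9455
[HCO3⁻] = α₁ × DIC = 0.9455 × 2.15 = 2.03 mmol/kg

[HCO3⁻] = 2.03 mmol/kg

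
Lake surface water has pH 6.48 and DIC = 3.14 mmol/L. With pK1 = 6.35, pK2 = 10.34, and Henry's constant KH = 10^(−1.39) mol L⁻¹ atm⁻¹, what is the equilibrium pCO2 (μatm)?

α₀ = 1 / (1 + K1/[H⁺] + K1K2/[H⁺]²) = 1 / (1 + 10^+0.13 + 10^-3.73)
   = 1 / (1 + 1.3490 + 0.00018621) = 1/2.3491 = 0.4257
[CO2*] = α₀ × DIC = 0.4257 × 3.14 = 1.337 mmol/L
pCO2 = [CO2*]/KH = 1.337×10^-3 / 4.074×10^-2 = 3.28×10^4 μatm

pCO2 = 3.28×10^4 μatm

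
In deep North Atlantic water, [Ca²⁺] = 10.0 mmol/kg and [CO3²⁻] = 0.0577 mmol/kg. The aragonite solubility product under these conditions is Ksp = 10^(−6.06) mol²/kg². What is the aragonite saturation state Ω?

Ω = 0.662

Ksp = 10^(−6.06) = 8.710×10^-7
Ω = [Ca²⁺][CO3²⁻]/Ksp = (10.0×10^-3)(0.0577×10^-3) / 8.710×10^-7 = 0.662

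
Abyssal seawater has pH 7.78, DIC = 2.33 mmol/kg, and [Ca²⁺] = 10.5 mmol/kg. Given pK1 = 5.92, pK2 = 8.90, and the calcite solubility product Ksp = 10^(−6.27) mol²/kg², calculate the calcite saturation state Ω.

α₂ = 1 / (1 + [H⁺]/K2 + [H⁺]²/(K1K2)) = 1 / (1 + 10^+1.12 + 10^-0.74)
   = 1 / (1 + 13.183 + 0.18197) = 1/14.365 = 0.06962
[CO3²⁻] = α₂ × DIC = 0.06962 × 2.33 = 0.1622 mmol/kg
Ksp = 10^(−6.27) = 5.370×10^-7
Ω = [Ca²⁺][CO3²⁻]/Ksp = (10.5×10^-3)(1.622×10^-4) / 5.370×10^-7 = 3.17

Ω = 3.17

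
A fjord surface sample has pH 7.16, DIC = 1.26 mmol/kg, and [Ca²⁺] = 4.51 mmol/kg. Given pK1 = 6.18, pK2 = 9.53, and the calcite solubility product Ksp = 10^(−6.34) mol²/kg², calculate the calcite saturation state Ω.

Ω = 0.0478

α₂ = 1 / (1 + [H⁺]/K2 + [H⁺]²/(K1K2)) = 1 / (1 + 10^+2.37 + 10^+1.39)
   = 1 / (1 + 234.42 + 24.547) = 1/259.97 = 0.003847
[CO3²⁻] = α₂ × DIC = 0.003847 × 1.26 = 0.004847 mmol/kg = 4.847 μmol/kg
Ksp = 10^(−6.34) = 4.571×10^-7
Ω = [Ca²⁺][CO3²⁻]/Ksp = (4.51×10^-3)(4.847×10^-6) / 4.571×10^-7 = 0.0478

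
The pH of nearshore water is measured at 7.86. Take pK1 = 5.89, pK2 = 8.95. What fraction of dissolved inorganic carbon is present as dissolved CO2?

α₀ = 1 / (1 + K1/[H⁺] + K1K2/[H⁺]²) = 1 / (1 + 10^+1.97 + 10^+0.88)
   = 1 / (1 + 93.325 + 7.5858) = 1/101.91 = 0.009812

α₀ = 0.00981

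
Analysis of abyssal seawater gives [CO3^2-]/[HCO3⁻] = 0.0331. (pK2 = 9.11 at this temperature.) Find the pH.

pH = 7.63

From K2 = [H⁺][CO3^2-]/[HCO3⁻]:  pH = pK2 + log₁₀([CO3^2-]/[HCO3⁻])
log₁₀(0.0331) = -1.480
pH = 9.11 + (-1.480) = 7.63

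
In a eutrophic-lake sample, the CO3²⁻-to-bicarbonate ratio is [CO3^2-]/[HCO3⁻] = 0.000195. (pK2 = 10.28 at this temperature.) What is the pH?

pH = 6.57

From K2 = [H⁺][CO3^2-]/[HCO3⁻]:  pH = pK2 + log₁₀([CO3^2-]/[HCO3⁻])
log₁₀(0.000195) = -3.710
pH = 10.28 + (-3.710) = 6.57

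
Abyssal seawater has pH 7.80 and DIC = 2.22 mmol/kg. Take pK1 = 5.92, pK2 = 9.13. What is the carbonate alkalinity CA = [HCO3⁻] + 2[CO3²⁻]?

CA = [HCO3⁻] + 2[CO3²⁻] = (α₁ + 2α₂)·DIC
At pH 7.80: [H⁺]/K1 = 10^-1.88 = 0.013183, K2/[H⁺] = 10^-1.33 = 0.046774
α₁ = 1/(1 + 0.013183 + 0.046774) = 1/1.0600 = 0.9434; α₂ = α₁·K2/[H⁺] = 0.04413
α₁ + 2α₂ = 1.0317
CA = 1.0317 × 2.22 = 2.29 mmol/kg

CA = 2.29 mmol/kg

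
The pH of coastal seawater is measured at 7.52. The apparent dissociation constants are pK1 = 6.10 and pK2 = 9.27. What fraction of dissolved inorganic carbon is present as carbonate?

α₂ = 1 / (1 + [H⁺]/K2 + [H⁺]²/(K1K2)) = 1 / (1 + 10^+1.75 + 10^+0.33)
   = 1 / (1 + 56.234 + 2.1380) = 1/59.372 = 0.01684

α₂ = 0.0168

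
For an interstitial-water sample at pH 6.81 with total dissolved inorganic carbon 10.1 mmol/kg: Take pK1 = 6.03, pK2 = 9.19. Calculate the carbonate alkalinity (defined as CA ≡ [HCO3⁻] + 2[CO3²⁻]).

CA = [HCO3⁻] + 2[CO3²⁻] = (α₁ + 2α₂)·DIC
At pH 6.81: [H⁺]/K1 = 10^-0.78 = 0.16596, K2/[H⁺] = 10^-2.38 = 0.0041687
α₁ = 1/(1 + 0.16596 + 0.0041687) = 1/1.1701 = 0.8546; α₂ = α₁·K2/[H⁺] = 0.003563
α₁ + 2α₂ = 0.8617
CA = 0.8617 × 10.1 = 8.70 mmol/kg

CA = 8.70 mmol/kg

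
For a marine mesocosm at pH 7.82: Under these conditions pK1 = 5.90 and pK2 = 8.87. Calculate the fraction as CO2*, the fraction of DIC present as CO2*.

α₀ = 0.0109

α₀ = 1 / (1 + K1/[H⁺] + K1K2/[H⁺]²) = 1 / (1 + 10^+1.92 + 10^+0.87)
   = 1 / (1 + 83.176 + 7.4131) = 1/91.589 = 0.01092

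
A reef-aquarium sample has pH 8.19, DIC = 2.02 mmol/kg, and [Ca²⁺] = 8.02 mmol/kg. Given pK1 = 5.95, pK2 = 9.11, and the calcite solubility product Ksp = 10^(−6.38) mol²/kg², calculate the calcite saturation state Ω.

Ω = 4.15

α₂ = 1 / (1 + [H⁺]/K2 + [H⁺]²/(K1K2)) = 1 / (1 + 10^+0.92 + 10^-1.32)
   = 1 / (1 + 8.3176 + 0.047863) = 1/9.3655 = 0.1068
[CO3²⁻] = α₂ × DIC = 0.1068 × 2.02 = 0.2157 mmol/kg
Ksp = 10^(−6.38) = 4.169×10^-7
Ω = [Ca²⁺][CO3²⁻]/Ksp = (8.02×10^-3)(2.157×10^-4) / 4.169×10^-7 = 4.15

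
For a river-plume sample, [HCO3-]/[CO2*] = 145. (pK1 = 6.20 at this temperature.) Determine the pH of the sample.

From K1 = [H⁺][HCO3-]/[CO2*]:  pH = pK1 + log₁₀([HCO3-]/[CO2*])
log₁₀(145) = +2.161
pH = 6.20 + (+2.161) = 8.36

pH = 8.36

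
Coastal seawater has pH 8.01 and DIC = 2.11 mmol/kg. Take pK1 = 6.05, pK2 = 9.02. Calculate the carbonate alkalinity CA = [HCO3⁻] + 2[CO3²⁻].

CA = 2.28 mmol/kg

CA = [HCO3⁻] + 2[CO3²⁻] = (α₁ + 2α₂)·DIC
At pH 8.01: [H⁺]/K1 = 10^-1.96 = 0.010965, K2/[H⁺] = 10^-1.01 = 0.097724
α₁ = 1/(1 + 0.010965 + 0.097724) = 1/1.1087 = 0.9020; α₂ = α₁·K2/[H⁺] = 0.08814
α₁ + 2α₂ = 1.0783
CA = 1.0783 × 2.11 = 2.28 mmol/kg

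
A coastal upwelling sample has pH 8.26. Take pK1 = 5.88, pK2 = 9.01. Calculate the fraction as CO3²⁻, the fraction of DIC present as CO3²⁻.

α₂ = 0.150

α₂ = 1 / (1 + [H⁺]/K2 + [H⁺]²/(K1K2)) = 1 / (1 + 10^+0.75 + 10^-1.63)
   = 1 / (1 + 5.6234 + 0.023442) = 1/6.6469 = 0.1504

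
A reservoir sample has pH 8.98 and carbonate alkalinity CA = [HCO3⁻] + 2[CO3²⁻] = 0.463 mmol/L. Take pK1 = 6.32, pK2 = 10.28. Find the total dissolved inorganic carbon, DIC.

DIC = 0.443 mmol/L

CA = [HCO3⁻] + 2[CO3²⁻] = (α₁ + 2α₂)·DIC
At pH 8.98: [H⁺]/K1 = 10^-2.66 = 0.0021878, K2/[H⁺] = 10^-1.30 = 0.050119
α₁ = 1/(1 + 0.0021878 + 0.050119) = 1/1.0523 = 0.9503; α₂ = α₁·K2/[H⁺] = 0.04763
α₁ + 2α₂ = 1.0455
DIC = CA / (α₁ + 2α₂) = 0.463 / 1.0455 = 0.443 mmol/L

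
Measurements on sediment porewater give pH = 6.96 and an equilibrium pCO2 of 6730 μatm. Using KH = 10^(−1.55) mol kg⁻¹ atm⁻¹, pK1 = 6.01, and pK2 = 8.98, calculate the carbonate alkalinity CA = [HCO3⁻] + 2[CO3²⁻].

CA = 1.72 mmol/kg

[CO2*] = KH · pCO2 = 10^(−1.55) × 6730×10^-6 = 1.897×10^-4 mol/kg
α₀ = 1/(1 + K1/[H⁺] + K1K2/[H⁺]²) = 1/(1 + 10^+0.95 + 10^-1.07) = 0.1000
DIC = [CO2*]/α₀ = 1.897×10^-4 / 0.1000 = 1.896 mmol/kg
CA = (α₁ + 2α₂)·DIC = (0.8915 + 2×0.008513) × 1.896 = 1.72 mmol/kg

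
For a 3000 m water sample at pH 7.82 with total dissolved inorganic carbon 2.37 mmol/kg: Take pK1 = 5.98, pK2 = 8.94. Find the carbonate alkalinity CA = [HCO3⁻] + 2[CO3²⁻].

CA = 2.50 mmol/kg

CA = [HCO3⁻] + 2[CO3²⁻] = (α₁ + 2α₂)·DIC
At pH 7.82: [H⁺]/K1 = 10^-1.84 = 0.014454, K2/[H⁺] = 10^-1.12 = 0.075858
α₁ = 1/(1 + 0.014454 + 0.075858) = 1/1.0903 = 0.9172; α₂ = α₁·K2/[H⁺] = 0.06957
α₁ + 2α₂ = 1.0563
CA = 1.0563 × 2.37 = 2.50 mmol/kg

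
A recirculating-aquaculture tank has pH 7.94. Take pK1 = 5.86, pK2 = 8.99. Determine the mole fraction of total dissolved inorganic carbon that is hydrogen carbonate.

α₁ = 1 / (1 + [H⁺]/K1 + K2/[H⁺]) = 1 / (1 + 10^-2.08 + 10^-1.05)
   = 1 / (1 + 0.0083176 + 0.089125) = 1/1.0974 = 0.9112

α₁ = 0.911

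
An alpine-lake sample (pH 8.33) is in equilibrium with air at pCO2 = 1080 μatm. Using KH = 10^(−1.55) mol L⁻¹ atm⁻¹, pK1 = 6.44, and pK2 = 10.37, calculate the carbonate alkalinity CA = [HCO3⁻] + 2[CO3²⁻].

[CO2*] = KH · pCO2 = 10^(−1.55) × 1080×10^-6 = 3.044×10^-5 mol/L
α₀ = 1/(1 + K1/[H⁺] + K1K2/[H⁺]²) = 1/(1 + 10^+1.89 + 10^-0.15) = 0.01261
DIC = [CO2*]/α₀ = 3.044×10^-5 / 0.01261 = 2.415 mmol/L
CA = (α₁ + 2α₂)·DIC = (0.9785 + 2×0.008924) × 2.415 = 2.41 mmol/L

CA = 2.41 mmol/L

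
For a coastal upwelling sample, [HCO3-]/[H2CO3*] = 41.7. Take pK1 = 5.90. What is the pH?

pH = 7.52

From K1 = [H⁺][HCO3-]/[H2CO3*]:  pH = pK1 + log₁₀([HCO3-]/[H2CO3*])
log₁₀(41.7) = +1.620
pH = 5.90 + (+1.620) = 7.52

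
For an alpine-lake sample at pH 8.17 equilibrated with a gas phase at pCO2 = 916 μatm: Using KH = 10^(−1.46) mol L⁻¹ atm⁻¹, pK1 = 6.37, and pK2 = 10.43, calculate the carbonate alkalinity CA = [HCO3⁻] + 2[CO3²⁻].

CA = 2.03 mmol/L

[CO2*] = KH · pCO2 = 10^(−1.46) × 916×10^-6 = 3.176×10^-5 mol/L
α₀ = 1/(1 + K1/[H⁺] + K1K2/[H⁺]²) = 1/(1 + 10^+1.80 + 10^-0.46) = 0.01552
DIC = [CO2*]/α₀ = 3.176×10^-5 / 0.01552 = 2.047 mmol/L
CA = (α₁ + 2α₂)·DIC = (0.9791 + 2×0.005381) × 2.047 = 2.03 mmol/L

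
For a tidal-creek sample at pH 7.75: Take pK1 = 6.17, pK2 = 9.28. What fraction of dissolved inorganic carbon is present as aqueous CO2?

α₀ = 0.0249

α₀ = 1 / (1 + K1/[H⁺] + K1K2/[H⁺]²) = 1 / (1 + 10^+1.58 + 10^+0.05)
   = 1 / (1 + 38.019 + 1.1220) = 1/40.141 = 0.02491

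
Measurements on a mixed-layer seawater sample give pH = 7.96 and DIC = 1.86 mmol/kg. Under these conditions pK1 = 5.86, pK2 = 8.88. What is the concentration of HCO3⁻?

α₁ = 1 / (1 + [H⁺]/K1 + K2/[H⁺]) = 1 / (1 + 10^-2.10 + 10^-0.92)
   = 1 / (1 + 0.0079433 + 0.12023) = 1/1.1282 = 0.8864
[HCO3⁻] = α₁ × DIC = 0.8864 × 1.86 = 1.65 mmol/kg

[HCO3⁻] = 1.65 mmol/kg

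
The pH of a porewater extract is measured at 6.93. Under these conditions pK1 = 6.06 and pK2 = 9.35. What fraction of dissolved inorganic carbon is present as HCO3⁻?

α₁ = 1 / (1 + [H⁺]/K1 + K2/[H⁺]) = 1 / (1 + 10^-0.87 + 10^-2.42)
   = 1 / (1 + 0.13490 + 0.0038019) = 1/1.1387 = 0.8782

α₁ = 0.878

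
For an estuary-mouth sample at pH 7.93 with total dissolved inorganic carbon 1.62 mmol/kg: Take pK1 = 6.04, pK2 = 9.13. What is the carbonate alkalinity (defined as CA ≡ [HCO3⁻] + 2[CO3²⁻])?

CA = 1.70 mmol/kg

CA = [HCO3⁻] + 2[CO3²⁻] = (α₁ + 2α₂)·DIC
At pH 7.93: [H⁺]/K1 = 10^-1.89 = 0.012882, K2/[H⁺] = 10^-1.20 = 0.063096
α₁ = 1/(1 + 0.012882 + 0.063096) = 1/1.0760 = 0.9294; α₂ = α₁·K2/[H⁺] = 0.05864
α₁ + 2α₂ = 1.0467
CA = 1.0467 × 1.62 = 1.70 mmol/kg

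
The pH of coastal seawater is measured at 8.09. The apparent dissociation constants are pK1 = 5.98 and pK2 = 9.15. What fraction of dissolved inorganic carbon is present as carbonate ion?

α₂ = 1 / (1 + [H⁺]/K2 + [H⁺]²/(K1K2)) = 1 / (1 + 10^+1.06 + 10^-1.05)
   = 1 / (1 + 11.482 + 0.089125) = 1/12.571 = 0.07955

α₂ = 0.0796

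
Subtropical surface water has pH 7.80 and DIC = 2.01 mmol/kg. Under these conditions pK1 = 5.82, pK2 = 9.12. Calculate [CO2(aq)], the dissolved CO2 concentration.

α₀ = 1 / (1 + K1/[H⁺] + K1K2/[H⁺]²) = 1 / (1 + 10^+1.98 + 10^+0.66)
   = 1 / (1 + 95.499 + 4.5709) = 1/101.07 = 0.009894
[CO2*] = α₀ × DIC = 0.009894 × 2.01 = 0.0199 mmol/kg = 19.9 μmol/kg

[CO2*] = 19.9 μmol/kg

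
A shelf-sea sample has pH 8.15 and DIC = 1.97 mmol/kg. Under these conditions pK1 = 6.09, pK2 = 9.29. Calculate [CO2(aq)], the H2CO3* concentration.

[CO2*] = 15.9 μmol/kg

α₀ = 1 / (1 + K1/[H⁺] + K1K2/[H⁺]²) = 1 / (1 + 10^+2.06 + 10^+0.92)
   = 1 / (1 + 114.82 + 8.3176) = 1/124.13 = 0.008056
[CO2*] = α₀ × DIC = 0.008056 × 1.97 = 0.0159 mmol/kg = 15.9 μmol/kg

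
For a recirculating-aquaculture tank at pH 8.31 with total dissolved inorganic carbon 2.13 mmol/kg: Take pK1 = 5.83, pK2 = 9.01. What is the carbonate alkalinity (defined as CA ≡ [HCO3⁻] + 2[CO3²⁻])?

CA = 2.48 mmol/kg

CA = [HCO3⁻] + 2[CO3²⁻] = (α₁ + 2α₂)·DIC
At pH 8.31: [H⁺]/K1 = 10^-2.48 = 0.0033113, K2/[H⁺] = 10^-0.70 = 0.19953
α₁ = 1/(1 + 0.0033113 + 0.19953) = 1/1.2028 = 0.8314; α₂ = α₁·K2/[H⁺] = 0.1659
α₁ + 2α₂ = 1.1631
CA = 1.1631 × 2.13 = 2.48 mmol/kg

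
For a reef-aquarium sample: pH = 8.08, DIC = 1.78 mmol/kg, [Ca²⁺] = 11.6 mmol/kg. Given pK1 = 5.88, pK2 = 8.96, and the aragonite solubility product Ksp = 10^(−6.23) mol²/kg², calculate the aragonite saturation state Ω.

Ω = 4.06

α₂ = 1 / (1 + [H⁺]/K2 + [H⁺]²/(K1K2)) = 1 / (1 + 10^+0.88 + 10^-1.32)
   = 1 / (1 + 7.5858 + 0.047863) = 1/8.6336 = 0.1158
[CO3²⁻] = α₂ × DIC = 0.1158 × 1.78 = 0.2062 mmol/kg
Ksp = 10^(−6.23) = 5.888×10^-7
Ω = [Ca²⁺][CO3²⁻]/Ksp = (11.6×10^-3)(2.062×10^-4) / 5.888×10^-7 = 4.06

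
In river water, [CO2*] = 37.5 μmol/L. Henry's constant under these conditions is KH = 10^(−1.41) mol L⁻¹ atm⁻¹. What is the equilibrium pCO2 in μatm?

KH = 10^(−1.41) = 3.890×10^-2 mol L⁻¹ atm⁻¹
pCO2 = [CO2*]/KH = 37.5×10^-6 / 3.890×10^-2 = 9.64×10^-4 atm = 964 μatm

pCO2 = 964 μatm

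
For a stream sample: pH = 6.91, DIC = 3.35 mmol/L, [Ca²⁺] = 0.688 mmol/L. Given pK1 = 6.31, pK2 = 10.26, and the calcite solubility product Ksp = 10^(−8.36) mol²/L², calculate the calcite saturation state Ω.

α₂ = 1 / (1 + [H⁺]/K2 + [H⁺]²/(K1K2)) = 1 / (1 + 10^+3.35 + 10^+2.75)
   = 1 / (1 + 2238.7 + 562.34) = 1/2802.1 = 0.0003569
[CO3²⁻] = α₂ × DIC = 0.0003569 × 3.35 = 0.001196 mmol/L = 1.196 μmol/L
Ksp = 10^(−8.36) = 4.365×10^-9
Ω = [Ca²⁺][CO3²⁻]/Ksp = (0.688×10^-3)(1.196×10^-6) / 4.365×10^-9 = 0.188

Ω = 0.188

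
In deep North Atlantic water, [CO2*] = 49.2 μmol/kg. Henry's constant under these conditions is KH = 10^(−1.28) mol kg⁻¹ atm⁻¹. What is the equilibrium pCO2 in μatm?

KH = 10^(−1.28) = 5.248×10^-2 mol kg⁻¹ atm⁻¹
pCO2 = [CO2*]/KH = 49.2×10^-6 / 5.248×10^-2 = 9.37×10^-4 atm = 937 μatm

pCO2 = 937 μatm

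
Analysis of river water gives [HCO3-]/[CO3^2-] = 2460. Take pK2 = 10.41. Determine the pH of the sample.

From K2 = [H⁺][CO3^2-]/[HCO3-]:  pH = pK2 − log₁₀([HCO3-]/[CO3^2-])
log₁₀(2460) = +3.391
pH = 10.41 − (+3.391) = 7.02

pH = 7.02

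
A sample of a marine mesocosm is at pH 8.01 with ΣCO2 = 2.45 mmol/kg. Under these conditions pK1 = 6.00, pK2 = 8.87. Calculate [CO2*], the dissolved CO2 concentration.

[CO2*] = 0.0209 mmol/kg

α₀ = 1 / (1 + K1/[H⁺] + K1K2/[H⁺]²) = 1 / (1 + 10^+2.01 + 10^+1.15)
   = 1 / (1 + 102.33 + 14.125) = 1/117.45 = 0.008514
[CO2*] = α₀ × DIC = 0.008514 × 2.45 = 0.0209 mmol/kg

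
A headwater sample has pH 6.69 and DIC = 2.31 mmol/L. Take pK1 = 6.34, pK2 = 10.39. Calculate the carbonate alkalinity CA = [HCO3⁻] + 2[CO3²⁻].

CA = 1.60 mmol/L

CA = [HCO3⁻] + 2[CO3²⁻] = (α₁ + 2α₂)·DIC
At pH 6.69: [H⁺]/K1 = 10^-0.35 = 0.44668, K2/[H⁺] = 10^-3.70 = 0.00019953
α₁ = 1/(1 + 0.44668 + 0.00019953) = 1/1.4469 = 0.6911; α₂ = α₁·K2/[H⁺] = 0.0001379
α₁ + 2α₂ = 0.6914
CA = 0.6914 × 2.31 = 1.60 mmol/L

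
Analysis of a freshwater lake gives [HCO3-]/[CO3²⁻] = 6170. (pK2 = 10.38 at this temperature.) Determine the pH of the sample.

From K2 = [H⁺][CO3²⁻]/[HCO3-]:  pH = pK2 − log₁₀([HCO3-]/[CO3²⁻])
log₁₀(6170) = +3.790
pH = 10.38 − (+3.790) = 6.59

pH = 6.59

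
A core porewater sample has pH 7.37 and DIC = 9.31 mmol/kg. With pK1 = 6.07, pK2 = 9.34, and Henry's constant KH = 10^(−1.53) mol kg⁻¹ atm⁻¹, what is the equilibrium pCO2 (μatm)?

α₀ = 1 / (1 + K1/[H⁺] + K1K2/[H⁺]²) = 1 / (1 + 10^+1.30 + 10^-0.67)
   = 1 / (1 + 19.953 + 0.21380) = 1/21.166 = 0.04724
[CO2*] = α₀ × DIC = 0.04724 × 9.31 = 0.4398 mmol/kg
pCO2 = [CO2*]/KH = 4.398×10^-4 / 2.951×10^-2 = 1.49×10^4 μatm

pCO2 = 1.49×10^4 μatm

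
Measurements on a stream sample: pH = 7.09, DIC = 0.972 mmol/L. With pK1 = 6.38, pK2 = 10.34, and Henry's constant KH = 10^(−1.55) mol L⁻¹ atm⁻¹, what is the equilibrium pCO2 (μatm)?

pCO2 = 5620 μatm

α₀ = 1 / (1 + K1/[H⁺] + K1K2/[H⁺]²) = 1 / (1 + 10^+0.71 + 10^-2.54)
   = 1 / (1 + 5.1286 + 0.0028840) = 1/6.1315 = 0.1631
[CO2*] = α₀ × DIC = 0.1631 × 0.972 = 0.1585 mmol/L
pCO2 = [CO2*]/KH = 1.585×10^-4 / 2.818×10^-2 = 5620 μatm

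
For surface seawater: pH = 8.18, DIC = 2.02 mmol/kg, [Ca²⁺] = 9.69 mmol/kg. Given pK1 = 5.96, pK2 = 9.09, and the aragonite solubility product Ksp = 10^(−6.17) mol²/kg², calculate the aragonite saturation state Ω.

α₂ = 1 / (1 + [H⁺]/K2 + [H⁺]²/(K1K2)) = 1 / (1 + 10^+0.91 + 10^-1.31)
   = 1 / (1 + 8.1283 + 0.048978) = 1/9.1773 = 0.1090
[CO3²⁻] = α₂ × DIC = 0.1090 × 2.02 = 0.2201 mmol/kg
Ksp = 10^(−6.17) = 6.761×10^-7
Ω = [Ca²⁺][CO3²⁻]/Ksp = (9.69×10^-3)(2.201×10^-4) / 6.761×10^-7 = 3.15

Ω = 3.15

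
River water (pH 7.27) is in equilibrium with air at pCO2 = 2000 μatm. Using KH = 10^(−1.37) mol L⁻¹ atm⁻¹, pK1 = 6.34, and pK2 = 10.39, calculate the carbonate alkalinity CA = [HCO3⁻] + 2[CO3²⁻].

[CO2*] = KH · pCO2 = 10^(−1.37) × 2000×10^-6 = 8.532×10^-5 mol/L
α₀ = 1/(1 + K1/[H⁺] + K1K2/[H⁺]²) = 1/(1 + 10^+0.93 + 10^-2.19) = 0.1051
DIC = [CO2*]/α₀ = 8.532×10^-5 / 0.1051 = 0.8120 mmol/L
CA = (α₁ + 2α₂)·DIC = (0.8943 + 2×0.0006784) × 0.8120 = 0.727 mmol/L

CA = 0.727 mmol/L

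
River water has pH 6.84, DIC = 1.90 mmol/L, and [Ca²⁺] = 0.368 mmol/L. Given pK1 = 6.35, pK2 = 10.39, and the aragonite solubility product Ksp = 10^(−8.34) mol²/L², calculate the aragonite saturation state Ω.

Ω = 0.0326

α₂ = 1 / (1 + [H⁺]/K2 + [H⁺]²/(K1K2)) = 1 / (1 + 10^+3.55 + 10^+3.06)
   = 1 / (1 + 3548.1 + 1148.2) = 1/4697.3 = 0.0002129
[CO3²⁻] = α₂ × DIC = 0.0002129 × 1.90 = 0.0004045 mmol/L = 0.4045 μmol/L
Ksp = 10^(−8.34) = 4.571×10^-9
Ω = [Ca²⁺][CO3²⁻]/Ksp = (0.368×10^-3)(4.045×10^-7) / 4.571×10^-9 = 0.0326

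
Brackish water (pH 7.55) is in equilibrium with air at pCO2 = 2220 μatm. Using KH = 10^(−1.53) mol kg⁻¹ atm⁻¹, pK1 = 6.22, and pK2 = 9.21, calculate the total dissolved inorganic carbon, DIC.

DIC = 1.50 mmol/kg

[CO2*] = KH · pCO2 = 10^(−1.53) × 2220×10^-6 = 6.552×10^-5 mol/kg
α₀ = 1/(1 + K1/[H⁺] + K1K2/[H⁺]²) = 1/(1 + 10^+1.33 + 10^-0.33) = 0.04377
DIC = [CO2*]/α₀ = 6.552×10^-5 / 0.04377 = 1.50 mmol/kg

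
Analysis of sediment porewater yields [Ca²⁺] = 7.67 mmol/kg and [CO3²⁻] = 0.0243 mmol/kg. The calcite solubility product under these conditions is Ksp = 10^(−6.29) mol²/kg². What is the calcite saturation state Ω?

Ksp = 10^(−6.29) = 5.129×10^-7
Ω = [Ca²⁺][CO3²⁻]/Ksp = (7.67×10^-3)(0.0243×10^-3) / 5.129×10^-7 = 0.363

Ω = 0.363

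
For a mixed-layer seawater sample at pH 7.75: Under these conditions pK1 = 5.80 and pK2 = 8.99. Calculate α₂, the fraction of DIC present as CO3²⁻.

α₂ = 0.0538

α₂ = 1 / (1 + [H⁺]/K2 + [H⁺]²/(K1K2)) = 1 / (1 + 10^+1.24 + 10^-0.71)
   = 1 / (1 + 17.378 + 0.19498) = 1/18.573 = 0.05384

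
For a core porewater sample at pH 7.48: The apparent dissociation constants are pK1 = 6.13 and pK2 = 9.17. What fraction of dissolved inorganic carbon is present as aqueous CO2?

α₀ = 0.0419

α₀ = 1 / (1 + K1/[H⁺] + K1K2/[H⁺]²) = 1 / (1 + 10^+1.35 + 10^-0.34)
   = 1 / (1 + 22.387 + 0.45709) = 1/23.844 = 0.04194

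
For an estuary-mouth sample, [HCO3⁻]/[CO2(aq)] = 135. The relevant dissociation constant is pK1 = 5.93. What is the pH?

pH = 8.06

From K1 = [H⁺][HCO3⁻]/[CO2(aq)]:  pH = pK1 + log₁₀([HCO3⁻]/[CO2(aq)])
log₁₀(135) = +2.130
pH = 5.93 + (+2.130) = 8.06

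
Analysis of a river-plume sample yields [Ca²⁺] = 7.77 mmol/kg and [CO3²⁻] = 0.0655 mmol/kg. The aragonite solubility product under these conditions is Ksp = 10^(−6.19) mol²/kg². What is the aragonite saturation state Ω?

Ksp = 10^(−6.19) = 6.457×10^-7
Ω = [Ca²⁺][CO3²⁻]/Ksp = (7.77×10^-3)(0.0655×10^-3) / 6.457×10^-7 = 0.788

Ω = 0.788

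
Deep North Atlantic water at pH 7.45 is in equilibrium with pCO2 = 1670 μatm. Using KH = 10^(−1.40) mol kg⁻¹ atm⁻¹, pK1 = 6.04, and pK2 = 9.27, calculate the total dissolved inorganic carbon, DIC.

DIC = 1.80 mmol/kg

[CO2*] = KH · pCO2 = 10^(−1.40) × 1670×10^-6 = 6.648×10^-5 mol/kg
α₀ = 1/(1 + K1/[H⁺] + K1K2/[H⁺]²) = 1/(1 + 10^+1.41 + 10^-0.41) = 0.03691
DIC = [CO2*]/α₀ = 6.648×10^-5 / 0.03691 = 1.80 mmol/kg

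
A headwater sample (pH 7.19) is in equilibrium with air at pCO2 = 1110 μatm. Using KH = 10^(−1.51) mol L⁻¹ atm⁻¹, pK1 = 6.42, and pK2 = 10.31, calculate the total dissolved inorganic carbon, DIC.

[CO2*] = KH · pCO2 = 10^(−1.51) × 1110×10^-6 = 3.430×10^-5 mol/L
α₀ = 1/(1 + K1/[H⁺] + K1K2/[H⁺]²) = 1/(1 + 10^+0.77 + 10^-2.35) = 0.1451
DIC = [CO2*]/α₀ = 3.430×10^-5 / 0.1451 = 0.236 mmol/L

DIC = 0.236 mmol/L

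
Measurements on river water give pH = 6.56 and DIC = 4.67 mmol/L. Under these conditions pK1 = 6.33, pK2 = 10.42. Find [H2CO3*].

α₀ = 1 / (1 + K1/[H⁺] + K1K2/[H⁺]²) = 1 / (1 + 10^+0.23 + 10^-3.63)
   = 1 / (1 + 1.6982 + 0.00023442) = 1/2.6985 = 0.3706
[CO2*] = α₀ × DIC = 0.3706 × 4.67 = 1.73 mmol/L

[CO2*] = 1.73 mmol/L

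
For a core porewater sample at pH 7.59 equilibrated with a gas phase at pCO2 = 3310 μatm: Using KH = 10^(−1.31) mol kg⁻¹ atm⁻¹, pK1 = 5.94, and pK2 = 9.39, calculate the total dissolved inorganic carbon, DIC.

DIC = 7.52 mmol/kg

[CO2*] = KH · pCO2 = 10^(−1.31) × 3310×10^-6 = 1.621×10^-4 mol/kg
α₀ = 1/(1 + K1/[H⁺] + K1K2/[H⁺]²) = 1/(1 + 10^+1.65 + 10^-0.15) = 0.02156
DIC = [CO2*]/α₀ = 1.621×10^-4 / 0.02156 = 7.52 mmol/kg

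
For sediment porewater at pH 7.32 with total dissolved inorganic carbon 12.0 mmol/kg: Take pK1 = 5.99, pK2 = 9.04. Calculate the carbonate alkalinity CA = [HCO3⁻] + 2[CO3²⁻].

CA = 11.7 mmol/kg

CA = [HCO3⁻] + 2[CO3²⁻] = (α₁ + 2α₂)·DIC
At pH 7.32: [H⁺]/K1 = 10^-1.33 = 0.046774, K2/[H⁺] = 10^-1.72 = 0.019055
α₁ = 1/(1 + 0.046774 + 0.019055) = 1/1.0658 = 0.9382; α₂ = α₁·K2/[H⁺] = 0.01788
α₁ + 2α₂ = 0.9740
CA = 0.9740 × 12.0 = 11.7 mmol/kg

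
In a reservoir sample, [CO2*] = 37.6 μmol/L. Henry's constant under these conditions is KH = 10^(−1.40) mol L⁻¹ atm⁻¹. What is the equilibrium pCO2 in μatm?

pCO2 = 944 μatm

KH = 10^(−1.40) = 3.981×10^-2 mol L⁻¹ atm⁻¹
pCO2 = [CO2*]/KH = 37.6×10^-6 / 3.981×10^-2 = 9.44×10^-4 atm = 944 μatm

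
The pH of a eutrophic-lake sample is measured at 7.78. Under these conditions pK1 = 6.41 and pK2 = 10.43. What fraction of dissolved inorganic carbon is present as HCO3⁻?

α₁ = 1 / (1 + [H⁺]/K1 + K2/[H⁺]) = 1 / (1 + 10^-1.37 + 10^-2.65)
   = 1 / (1 + 0.042658 + 0.0022387) = 1/1.0449 = 0.9570

α₁ = 0.957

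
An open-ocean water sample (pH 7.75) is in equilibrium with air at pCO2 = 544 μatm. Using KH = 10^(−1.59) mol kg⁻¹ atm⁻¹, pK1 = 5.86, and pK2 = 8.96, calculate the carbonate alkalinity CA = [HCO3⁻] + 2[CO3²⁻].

[CO2*] = KH · pCO2 = 10^(−1.59) × 544×10^-6 = 1.398×10^-5 mol/kg
α₀ = 1/(1 + K1/[H⁺] + K1K2/[H⁺]²) = 1/(1 + 10^+1.89 + 10^+0.68) = 0.01199
DIC = [CO2*]/α₀ = 1.398×10^-5 / 0.01199 = 1.166 mmol/kg
CA = (α₁ + 2α₂)·DIC = (0.9306 + 2×0.05738) × 1.166 = 1.22 mmol/kg

CA = 1.22 mmol/kg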